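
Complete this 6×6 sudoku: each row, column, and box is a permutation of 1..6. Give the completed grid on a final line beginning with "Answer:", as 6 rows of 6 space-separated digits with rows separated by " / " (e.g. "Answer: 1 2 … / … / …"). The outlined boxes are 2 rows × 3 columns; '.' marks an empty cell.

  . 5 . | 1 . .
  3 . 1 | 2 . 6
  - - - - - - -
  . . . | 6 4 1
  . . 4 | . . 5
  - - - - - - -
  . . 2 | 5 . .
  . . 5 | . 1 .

Step 1. [r6c4∈{3,4}] r6c4 is the only open cell in col 4 admitting 4 ⇒ r6c4=4.
Step 2. [r6c1∈{6}] nothing but 6 survives at r6c1, so r6c1=6.
Step 3. [r5c6∈{3}] r5c6's peers cover all but 3, so r5c6=3.
Step 4. [r4c5∈{2,3}] 2 has one home in col 5: r4c5 ⇒ r4c5=2.
Step 5. [r3c2∈{2,3}] 2 has one home in col 2: r3c2, so r3c2=2.
Step 6. [r2c2∈{4}] r2c2's peers cover all but 4 ⇒ r2c2=4.
Step 7. [r5c2∈{1}] r5c2's peers cover all but 1 ⇒ r5c2=1.
Step 8. [r6c2∈{3}] r6c2 has the single candidate 3 ⇒ r6c2=3.
Step 9. [r3c1∈{5}] r3c1's peers cover all but 5 ⇒ r3c1=5.
Step 10. [r1c3∈{6}] only 6 remains possible at r1c3. So r1c3=6.
Step 11. [r5c5∈{6}] only 6 remains possible at r5c5. So r5c5=6.
Step 12. [r2c5∈{5}] only 5 remains possible at r2c5 ⇒ r2c5=5.
Step 13. [r4c1∈{1}] nothing but 1 survives at r4c1 ⇒ r4c1=1.
Step 14. [r3c3∈{3}] only 3 remains possible at r3c3. So r3c3=3.
Step 15. [r5c1∈{4}] only 4 remains possible at r5c1 ⇒ r5c1=4.
Step 16. [r4c4∈{3}] nothing but 3 survives at r4c4 ⇒ r4c4=3.
Step 17. [r6c6∈{2}] only 2 remains possible at r6c6. So r6c6=2.
Step 18. [r1c1∈{2}] r1c1's peers cover all but 2. So r1c1=2.
Step 19. [r4c2∈{6}] nothing but 6 survives at r4c2. So r4c2=6.
Step 20. [r1c6∈{4}] r1c6 is down to just 4. So r1c6=4.
Step 21. [r1c5∈{3}] only 3 remains possible at r1c5 ⇒ r1c5=3.

Answer: 2 5 6 1 3 4 / 3 4 1 2 5 6 / 5 2 3 6 4 1 / 1 6 4 3 2 5 / 4 1 2 5 6 3 / 6 3 5 4 1 2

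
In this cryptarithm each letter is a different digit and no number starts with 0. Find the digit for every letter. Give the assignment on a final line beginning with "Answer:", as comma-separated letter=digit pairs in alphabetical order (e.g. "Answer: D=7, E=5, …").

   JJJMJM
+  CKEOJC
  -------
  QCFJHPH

Step 1. [col 1: M + C ≡ H (mod 10)] H=7 is one option consistent with column 1 (M + C ≡ H (mod 10), carry-in 0) — take it ⇒ H=7.
Step 2. [col 1: M + C ≡ H (mod 10)] no forcing yet in column 1 (carry-in 0); M=4 is free and consistent — try it, so M=4.
Step 3. [Q] the sum has 7 digits but both addends have 6; that extra leading digit Q is the final carry, namely 1, so Q=1.
Step 4. [col 1: M + C ≡ H (mod 10)] from column 1 (M=4, H=7, carry-in 0, digits 1,4,7 already taken and all letters distinct): C must equal 3, so C=3.
Step 5. [col 2: J + J ≡ P (mod 10)] column 2 (J + J ≡ P (mod 10), carry-in 0) doesn't pin P yet; pick P=8 and continue ⇒ P=8.
Step 6. [col 2: J + J ≡ P (mod 10)] column 2 reads J+J+carry(0)=P with P=8; with digits 1,3,4,7,8 already taken and all letters distinct, the only value for J is 9, so J=9.
Step 7. [col 3: M + O ≡ H (mod 10)] column 3: given M=4, H=7, carry-in 1, and digits 1,3,4,7,8,9 already taken and all letters distinct, M+O≡H (mod 10) forces O=2 ⇒ O=2.
Step 8. [col 4: J + E ≡ J (mod 10)] column 4 reads J+E+carry(0)=J with J=9; with digits 1,2,3,4,7,8,9 already taken and all letters distinct, the only value for E is 0 ⇒ E=0.
Step 9. [col 5: J + K ≡ F (mod 10)] in column 5 we have J+K≡F with carry-in 0; given J=9 and digits 0,1,2,3,4,7,8,9 already taken and all letters distinct, that pins K to 6. So K=6.
Step 10. [col 5: J + K ≡ F (mod 10)] column 5: given J=9, K=6, carry-in 0, and digits 0,1,2,3,4,6,7,8,9 already taken and all letters distinct, J+K≡F (mod 10) forces F=5. So F=5.

Answer: C=3, E=0, F=5, H=7, J=9, K=6, M=4, O=2, P=8, Q=1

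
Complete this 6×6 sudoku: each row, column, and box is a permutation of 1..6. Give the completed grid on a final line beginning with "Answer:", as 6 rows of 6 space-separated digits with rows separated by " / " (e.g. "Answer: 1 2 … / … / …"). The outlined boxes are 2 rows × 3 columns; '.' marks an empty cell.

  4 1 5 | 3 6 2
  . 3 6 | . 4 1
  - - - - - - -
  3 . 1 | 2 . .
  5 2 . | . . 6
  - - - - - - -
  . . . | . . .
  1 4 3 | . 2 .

Step 1. [r6c6∈{5}] r6c6's peers cover all but 5, so r6c6=5.
Step 2. [r5c1∈{2,6}] col 1 places 6 nowhere but r5c1, so r5c1=6.
Step 3. [r3c6∈{4}] r3c6 has the single candidate 4 ⇒ r3c6=4.
Step 4. [r4c4∈{1}] r4c4 is down to just 1 ⇒ r4c4=1.
Step 5. [r5c5∈{1,3}] row 5 places 1 nowhere but r5c5. So r5c5=1.
Step 6. [r5c6∈{3}] only 3 remains possible at r5c6, so r5c6=3.
Step 7. [r2c1∈{2}] r2c1 is down to just 2, so r2c1=2.
Step 8. [r3c5∈{5}] r3c5's peers cover all but 5 ⇒ r3c5=5.
Step 9. [r4c3∈{4}] nothing but 4 survives at r4c3, so r4c3=4.
Step 10. [r3c2∈{6}] nothing but 6 survives at r3c2 ⇒ r3c2=6.
Step 11. [r6c4∈{6}] r6c4 is down to just 6 ⇒ r6c4=6.
Step 12. [r5c3∈{2}] r5c3 is down to just 2, so r5c3=2.
Step 13. [r5c4∈{4}] only 4 remains possible at r5c4 ⇒ r5c4=4.
Step 14. [r2c4∈{5}] r2c4 is down to just 5 ⇒ r2c4=5.
Step 15. [r5c2∈{5}] nothing but 5 survives at r5c2. So r5c2=5.
Step 16. [r4c5∈{3}] only 3 remains possible at r4c5, so r4c5=3.

Answer: 4 1 5 3 6 2 / 2 3 6 5 4 1 / 3 6 1 2 5 4 / 5 2 4 1 3 6 / 6 5 2 4 1 3 / 1 4 3 6 2 5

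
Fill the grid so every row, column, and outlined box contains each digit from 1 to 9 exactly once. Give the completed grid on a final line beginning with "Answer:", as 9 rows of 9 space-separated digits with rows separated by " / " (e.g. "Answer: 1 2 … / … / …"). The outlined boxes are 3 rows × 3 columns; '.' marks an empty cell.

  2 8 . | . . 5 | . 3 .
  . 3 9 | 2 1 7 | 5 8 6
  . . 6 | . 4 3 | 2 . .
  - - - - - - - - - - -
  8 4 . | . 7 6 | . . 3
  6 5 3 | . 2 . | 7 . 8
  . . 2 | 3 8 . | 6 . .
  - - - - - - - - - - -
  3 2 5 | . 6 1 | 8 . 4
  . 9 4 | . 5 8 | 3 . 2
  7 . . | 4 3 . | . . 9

Step 1. [r4c3∈{1}] r4c3 has the single candidate 1. So r4c3=1.
Step 2. [r4c7∈{9}] only 9 remains possible at r4c7, so r4c7=9.
Step 3. [r9c8∈{1,5,6}] across row 9, 5 lands solely at r9c8. So r9c8=5.
Step 4. [r7c4∈{7,9}] 9 has one home in row 7: r7c4 ⇒ r7c4=9.
Step 5. [r8c1∈{1}] nothing but 1 survives at r8c1 ⇒ r8c1=1.
Step 6. [r3c2∈{1,7}] in col 2, 1 fits only at r3c2. So r3c2=1.
Step 7. [r7c8∈{7}] r7c8 is down to just 7 ⇒ r7c8=7.
Step 8. [r5c6∈{4,9}] across row 5, 9 lands solely at r5c6, so r5c6=9.
Step 9. [r5c8∈{1,4}] in row 5, 4 fits only at r5c8 ⇒ r5c8=4.
Step 10. [r1c7∈{1,4}] across row 1, 4 lands solely at r1c7, so r1c7=4.
Step 11. [r1c9∈{1,7}] r1c9 is the only open cell in row 1 admitting 1. So r1c9=1.
Step 12. [r6c8∈{1}] r6c8 has the single candidate 1 ⇒ r6c8=1.
Step 13. [r4c4∈{5}] nothing but 5 survives at r4c4 ⇒ r4c4=5.
Step 14. [r1c3∈{7}] only 7 remains possible at r1c3. So r1c3=7.
Step 15. [r4c8∈{2}] r4c8 has the single candidate 2 ⇒ r4c8=2.
Step 16. [r1c4∈{6}] r1c4's peers cover all but 6, so r1c4=6.
Step 17. [r8c8∈{6}] r8c8 has the single candidate 6 ⇒ r8c8=6.
Step 18. [r9c7∈{1}] r9c7 has the single candidate 1 ⇒ r9c7=1.
Step 19. [r9c6∈{2}] nothing but 2 survives at r9c6 ⇒ r9c6=2.
Step 20. [r1c5∈{9}] r1c5's peers cover all but 9. So r1c5=9.
Step 21. [r5c4∈{1}] r5c4's peers cover all but 1 ⇒ r5c4=1.
Step 22. [r9c3∈{8}] r9c3 has the single candidate 8. So r9c3=8.
Step 23. [r3c4∈{8}] only 8 remains possible at r3c4 ⇒ r3c4=8.
Step 24. [r3c8∈{9}] r3c8 has the single candidate 9 ⇒ r3c8=9.
Step 25. [r3c9∈{7}] r3c9's peers cover all but 7, so r3c9=7.
Step 26. [r9c2∈{6}] r9c2's peers cover all but 6. So r9c2=6.
Step 27. [r2c1∈{4}] r2c1's peers cover all but 4, so r2c1=4.
Step 28. [r8c4∈{7}] nothing but 7 survives at r8c4. So r8c4=7.
Step 29. [r3c1∈{5}] r3c1 has the single candidate 5, so r3c1=5.
Step 30. [r6c9∈{5}] r6c9 is down to just 5. So r6c9=5.
Step 31. [r6c2∈{7}] r6c2 is down to just 7 ⇒ r6c2=7.
Step 32. [r6c1∈{9}] only 9 remains possible at r6c1 ⇒ r6c1=9.
Step 33. [r6c6∈{4}] r6c6 has the single candidate 4, so r6c6=4.

Answer: 2 8 7 6 9 5 4 3 1 / 4 3 9 2 1 7 5 8 6 / 5 1 6 8 4 3 2 9 7 / 8 4 1 5 7 6 9 2 3 / 6 5 3 1 2 9 7 4 8 / 9 7 2 3 8 4 6 1 5 / 3 2 5 9 6 1 8 7 4 / 1 9 4 7 5 8 3 6 2 / 7 6 8 4 3 2 1 5 9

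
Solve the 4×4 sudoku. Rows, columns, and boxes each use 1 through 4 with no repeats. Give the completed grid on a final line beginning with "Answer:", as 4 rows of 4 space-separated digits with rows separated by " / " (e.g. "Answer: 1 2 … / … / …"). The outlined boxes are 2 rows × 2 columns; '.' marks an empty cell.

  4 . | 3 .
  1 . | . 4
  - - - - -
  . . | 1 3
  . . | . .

Step 1. [r4c4∈{2}] only 2 remains possible at r4c4, so r4c4=2.
Step 2. [r3c2∈{2,4}] r3c2 is the only open cell in row 3 admitting 4. So r3c2=4.
Step 3. [r2c2∈{2,3}] 3 has one home in row 2: r2c2 ⇒ r2c2=3.
Step 4. [r4c2∈{1}] r4c2 is down to just 1, so r4c2=1.
Step 5. [r4c3∈{4}] nothing but 4 survives at r4c3 ⇒ r4c3=4.
Step 6. [r3c1∈{2}] r3c1 has the single candidate 2, so r3c1=2.
Step 7. [r4c1∈{3}] r4c1 is down to just 3, so r4c1=3.
Step 8. [r1c4∈{1}] r1c4 is down to just 1. So r1c4=1.
Step 9. [r2c3∈{2}] r2c3 has the single candidate 2, so r2c3=2.
Step 10. [r1c2∈{2}] r1c2's peers cover all but 2. So r1c2=2.

Answer: 4 2 3 1 / 1 3 2 4 / 2 4 1 3 / 3 1 4 2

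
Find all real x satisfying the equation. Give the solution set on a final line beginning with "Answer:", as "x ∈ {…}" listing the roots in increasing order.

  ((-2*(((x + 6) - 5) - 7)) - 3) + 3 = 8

Step 1. [((-2*(((x + 6) - 5) - 7)) - 3) + 3 = 8] peel the +3: subtract 3 from each side ⇒ sub: (-2*(((x + 6) - 5) - 7)) - 3 = 5.
Step 2. [(-2*(((x + 6) - 5) - 7)) - 3 = 5] add 3: x sits inside (… - 3). So sub: -2*(((x + 6) - 5) - 7) = 8.
Step 3. [-2*(((x + 6) - 5) - 7) = 8] divide by the outer -2, so div: ((x + 6) - 5) - 7 = -4.
Step 4. [((x + 6) - 5) - 7 = -4] -7 is outermost — add 7 both sides ⇒ sub: (x + 6) - 5 = 3.
Step 5. [(x + 6) - 5 = 3] -5 is outermost — add 5 both sides, so sub: x + 6 = 8.
Step 6. [x + 6 = 8] subtract 6: x sits inside (… + 6) ⇒ sub: x = 2.

Answer: x ∈ {2}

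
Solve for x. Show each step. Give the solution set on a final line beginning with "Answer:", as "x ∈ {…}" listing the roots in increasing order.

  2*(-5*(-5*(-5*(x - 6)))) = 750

Step 1. [2*(-5*(-5*(-5*(x - 6)))) = 750] divide by the outer 2. So div: -5*(-5*(-5*(x - 6))) = 375.
Step 2. [-5*(-5*(-5*(x - 6))) = 375] -5 out front; divide by -5 ⇒ div: -5*(-5*(x - 6)) = -75.
Step 3. [-5*(-5*(x - 6)) = -75] -5 out front; divide by -5 ⇒ div: -5*(x - 6) = 15.
Step 4. [-5*(x - 6) = 15] -5·(inner) — divide through by -5 ⇒ div: x - 6 = -3.
Step 5. [x - 6 = -3] peel the -6: add 6 from each side, so sub: x = 3.

Answer: x ∈ {3}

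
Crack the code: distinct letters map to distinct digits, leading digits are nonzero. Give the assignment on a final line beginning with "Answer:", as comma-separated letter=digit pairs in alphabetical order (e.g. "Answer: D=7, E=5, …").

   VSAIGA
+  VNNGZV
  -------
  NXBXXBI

Step 1. [col 1: A + V ≡ I (mod 10)] I=3 is one option consistent with column 1 (A + V ≡ I (mod 10), carry-in 0) — take it. So I=3.
Step 2. [col 1: A + V ≡ I (mod 10)] no forcing yet in column 1 (carry-in 0); V=5 is free and consistent — try it, so V=5.
Step 3. [N] adding two 6-digit numbers gives at most 6+1 digits, and here it does — N is that final carry and must be 1 ⇒ N=1.
Step 4. [col 1: A + V ≡ I (mod 10)] in column 1 we have A+V≡I with carry-in 0; given V=5, I=3 and digits 1,3,5 already taken and all letters distinct, that pins A to 8 ⇒ A=8.
Step 5. [col 2: G + Z ≡ B (mod 10)] G=6 is one option consistent with column 2 (G + Z ≡ B (mod 10), carry-in 1) — take it ⇒ G=6.
Step 6. [col 2: G + Z ≡ B (mod 10)] column 2 (G + Z ≡ B (mod 10), carry-in 1) doesn't pin Z yet; pick Z=7 and continue, so Z=7.
Step 7. [col 2: G + Z ≡ B (mod 10)] in column 2 we have G+Z≡B with carry-in 1; given G=6, Z=7 and digits 1,3,5,6,7,8 already taken and all letters distinct, that pins B to 4 ⇒ B=4.
Step 8. [col 3: I + G ≡ X (mod 10)] column 3 reads I+G+carry(1)=X with I=3, G=6; with digits 1,3,4,5,6,7,8 already taken and all letters distinct, the only value for X is 0. So X=0.
Step 9. [col 5: S + N ≡ B (mod 10)] column 5 reads S+N+carry(1)=B with N=1, B=4; with digits 0,1,3,4,5,6,7,8 already taken and all letters distinct, the only value for S is 2. So S=2.

Answer: A=8, B=4, G=6, I=3, N=1, S=2, V=5, X=0, Z=7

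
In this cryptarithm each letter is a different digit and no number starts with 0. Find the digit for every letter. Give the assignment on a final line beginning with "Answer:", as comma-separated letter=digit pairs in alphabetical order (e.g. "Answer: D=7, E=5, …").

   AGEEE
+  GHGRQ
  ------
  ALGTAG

Step 1. [col 1: E + Q ≡ G (mod 10)] no forcing yet in column 1 (carry-in 0); E=5 is free and consistent — try it. So E=5.
Step 2. [col 1: E + Q ≡ G (mod 10)] no forcing yet in column 1 (carry-in 0); G=8 is free and consistent — try it, so G=8.
Step 3. [A] adding two 5-digit numbers gives at most 5+1 digits, and here it does — A is that final carry and must be 1, so A=1.
Step 4. [col 1: E + Q ≡ G (mod 10)] column 1: given E=5, G=8, carry-in 0, and digits 1,5,8 already taken and all letters distinct, E+Q≡G (mod 10) forces Q=3, so Q=3.
Step 5. [col 2: E + R ≡ A (mod 10)] column 2 reads E+R+carry(0)=A with E=5, A=1; with digits 1,3,5,8 already taken and all letters distinct, the only value for R is 6 ⇒ R=6.
Step 6. [col 3: E + G ≡ T (mod 10)] column 3 reads E+G+carry(1)=T with E=5, G=8; with digits 1,3,5,6,8 already taken and all letters distinct, the only value for T is 4, so T=4.
Step 7. [col 4: G + H ≡ G (mod 10)] column 4 reads G+H+carry(1)=G with G=8; with digits 1,3,4,5,6,8 already taken and all letters distinct, the only value for H is 9. So H=9.
Step 8. [col 5: A + G ≡ L (mod 10)] column 5 reads A+G+carry(1)=L with A=1, G=8; with digits 1,3,4,5,6,8,9 already taken and all letters distinct, the only value for L is 0 ⇒ L=0.

Answer: A=1, E=5, G=8, H=9, L=0, Q=3, R=6, T=4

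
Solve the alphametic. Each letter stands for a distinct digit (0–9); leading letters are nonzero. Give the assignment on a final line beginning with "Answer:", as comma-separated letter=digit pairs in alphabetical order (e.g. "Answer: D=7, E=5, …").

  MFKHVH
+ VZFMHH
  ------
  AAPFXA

Step 1. [col 1: H + H ≡ A (mod 10)] several values work for H in column 1 (H + H ≡ A (mod 10), carry-in 0); try H=8. So H=8.
Step 2. [col 1: H + H ≡ A (mod 10)] column 1 reads H+H+carry(0)=A with H=8; with digits 8 already taken and all letters distinct, the only value for A is 6. So A=6.
Step 3. [col 2: V + H ≡ X (mod 10)] several values work for X in column 2 (V + H ≡ X (mod 10), carry-in 1); try X=3 ⇒ X=3.
Step 4. [col 2: V + H ≡ X (mod 10)] in column 2 we have V+H≡X with carry-in 1; given H=8, X=3 and digits 3,6,8 already taken and all letters distinct, that pins V to 4, so V=4.
Step 5. [col 3: H + M ≡ F (mod 10)] several values work for M in column 3 (H + M ≡ F (mod 10), carry-in 1); try M=2 ⇒ M=2.
Step 6. [col 3: H + M ≡ F (mod 10)] column 3 reads H+M+carry(1)=F with H=8, M=2; with digits 2,3,4,6,8 already taken and all letters distinct, the only value for F is 1 ⇒ F=1.
Step 7. [col 4: K + F ≡ P (mod 10)] no forcing yet in column 4 (carry-in 1); P=9 is free and consistent — try it ⇒ P=9.
Step 8. [col 4: K + F ≡ P (mod 10)] column 4: given F=1, P=9, carry-in 1, and digits 1,2,3,4,6,8,9 already taken and all letters distinct, K+F≡P (mod 10) forces K=7. So K=7.
Step 9. [col 5: F + Z ≡ A (mod 10)] column 5 reads F+Z+carry(0)=A with F=1, A=6; with digits 1,2,3,4,6,7,8,9 already taken and all letters distinct, the only value for Z is 5, so Z=5.

Answer: A=6, F=1, H=8, K=7, M=2, P=9, V=4, X=3, Z=5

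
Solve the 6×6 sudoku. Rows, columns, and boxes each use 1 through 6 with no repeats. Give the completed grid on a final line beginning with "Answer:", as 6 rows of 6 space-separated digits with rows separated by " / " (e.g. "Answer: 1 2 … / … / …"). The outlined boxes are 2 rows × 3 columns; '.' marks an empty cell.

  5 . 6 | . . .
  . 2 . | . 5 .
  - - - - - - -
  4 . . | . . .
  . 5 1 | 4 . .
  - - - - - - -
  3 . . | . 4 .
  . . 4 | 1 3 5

Step 1. [r4c6∈{2,3,6}] 3 has one home in row 4: r4c6, so r4c6=3.
Step 2. [r6c1∈{2,6}] row 6 places 2 nowhere but r6c1, so r6c1=2.
Step 3. [r4c5∈{2,6}] in row 4, 2 fits only at r4c5, so r4c5=2.
Step 4. [r1c5∈{1}] only 1 remains possible at r1c5 ⇒ r1c5=1.
Step 5. [r2c3∈{3}] nothing but 3 survives at r2c3, so r2c3=3.
Step 6. [r2c4∈{6}] only 6 remains possible at r2c4, so r2c4=6.
Step 7. [r5c6∈{2,6}] box 6 places 6 nowhere but r5c6, so r5c6=6.
Step 8. [r1c6∈{2,4}] 2 has one home in col 6: r1c6. So r1c6=2.
Step 9. [r4c1∈{6}] nothing but 6 survives at r4c1 ⇒ r4c1=6.
Step 10. [r1c2∈{4}] r1c2 is down to just 4. So r1c2=4.
Step 11. [r3c3∈{2}] r3c3 is down to just 2, so r3c3=2.
Step 12. [r3c2∈{3}] only 3 remains possible at r3c2. So r3c2=3.
Step 13. [r1c4∈{3}] r1c4 has the single candidate 3 ⇒ r1c4=3.
Step 14. [r5c2∈{1}] r5c2's peers cover all but 1 ⇒ r5c2=1.
Step 15. [r5c4∈{2}] nothing but 2 survives at r5c4, so r5c4=2.
Step 16. [r3c4∈{5}] r3c4 has the single candidate 5 ⇒ r3c4=5.
Step 17. [r6c2∈{6}] nothing but 6 survives at r6c2, so r6c2=6.
Step 18. [r5c3∈{5}] only 5 remains possible at r5c3, so r5c3=5.
Step 19. [r2c6∈{4}] only 4 remains possible at r2c6, so r2c6=4.
Step 20. [r3c5∈{6}] only 6 remains possible at r3c5. So r3c5=6.
Step 21. [r3c6∈{1}] r3c6 is down to just 1, so r3c6=1.
Step 22. [r2c1∈{1}] nothing but 1 survives at r2c1. So r2c1=1.

Answer: 5 4 6 3 1 2 / 1 2 3 6 5 4 / 4 3 2 5 6 1 / 6 5 1 4 2 3 / 3 1 5 2 4 6 / 2 6 4 1 3 5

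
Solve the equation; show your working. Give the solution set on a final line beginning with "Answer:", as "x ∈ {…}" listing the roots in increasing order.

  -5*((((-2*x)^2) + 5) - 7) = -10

Step 1. [-5*((((-2*x)^2) + 5) - 7) = -10] -5 out front; divide by -5 ⇒ div: (((-2*x)^2) + 5) - 7 = 2.
Step 2. [(((-2*x)^2) + 5) - 7 = 2] the outer -7 inverts by adding 7. So sub: ((-2*x)^2) + 5 = 9.
Step 3. [((-2*x)^2) + 5 = 9] 5 comes off first (subtract 5) ⇒ sub: (-2*x)^2 = 4.
Step 4. [(-2*x)^2 = 4] √ both sides: 4 ≥ 0 gives two branches. So sqrt: -2*x = 2 or -2.
Step 5. [-2*x = 2 or -2] LHS = -2·(…); ÷-2 both sides, so div: x = -1 or 1.

Answer: x ∈ {-1, 1}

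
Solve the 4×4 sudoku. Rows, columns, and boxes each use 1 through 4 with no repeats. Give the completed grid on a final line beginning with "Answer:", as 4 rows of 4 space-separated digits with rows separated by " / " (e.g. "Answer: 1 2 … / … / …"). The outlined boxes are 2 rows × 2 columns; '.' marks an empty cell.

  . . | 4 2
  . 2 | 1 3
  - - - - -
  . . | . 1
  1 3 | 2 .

Step 1. [r2c1∈{4}] r2c1 has the single candidate 4, so r2c1=4.
Step 2. [r1c2∈{1}] r1c2 has the single candidate 1, so r1c2=1.
Step 3. [r3c2∈{4}] r3c2 is down to just 4, so r3c2=4.
Step 4. [r3c3∈{3}] only 3 remains possible at r3c3. So r3c3=3.
Step 5. [r1c1∈{3}] nothing but 3 survives at r1c1 ⇒ r1c1=3.
Step 6. [r3c1∈{2}] r3c1 has the single candidate 2, so r3c1=2.
Step 7. [r4c4∈{4}] r4c4 is down to just 4 ⇒ r4c4=4.

Answer: 3 1 4 2 / 4 2 1 3 / 2 4 3 1 / 1 3 2 4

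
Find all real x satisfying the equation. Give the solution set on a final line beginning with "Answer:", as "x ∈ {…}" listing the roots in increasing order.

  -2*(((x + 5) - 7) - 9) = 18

Step 1. [-2*(((x + 5) - 7) - 9) = 18] leading coefficient -2: divide by -2. So div: ((x + 5) - 7) - 9 = -9.
Step 2. [((x + 5) - 7) - 9 = -9] add 9: x sits inside (… - 9) ⇒ sub: (x + 5) - 7 = 0.
Step 3. [(x + 5) - 7 = 0] 7 comes off first (add 7). So sub: x + 5 = 7.
Step 4. [x + 5 = 7] subtract 5: x sits inside (… + 5), so sub: x = 2.

Answer: x ∈ {2}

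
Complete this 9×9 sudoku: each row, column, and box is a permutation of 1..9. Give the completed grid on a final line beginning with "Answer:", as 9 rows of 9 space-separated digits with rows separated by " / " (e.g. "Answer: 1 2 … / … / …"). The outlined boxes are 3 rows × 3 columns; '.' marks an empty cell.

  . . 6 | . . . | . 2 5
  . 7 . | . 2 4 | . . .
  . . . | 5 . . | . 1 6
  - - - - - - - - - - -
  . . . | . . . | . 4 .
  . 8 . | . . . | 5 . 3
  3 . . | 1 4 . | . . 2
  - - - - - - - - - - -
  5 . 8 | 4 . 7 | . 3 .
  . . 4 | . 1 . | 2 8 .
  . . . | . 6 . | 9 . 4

Step 1. [r4c5∈{3,5,7,8,9}] 5 has one home in col 5: r4c5 ⇒ r4c5=5.
Step 2. [r7c2∈{1,2,6,9}] across row 7, 2 lands solely at r7c2 ⇒ r7c2=2.
Step 3. [r5c1∈{1,2,4,6,7,9}] r5c1 is the only open cell in row 5 admitting 4 ⇒ r5c1=4.
Step 4. [r5c3∈{1,2,7,9}] r5c3 is the only open cell in row 5 admitting 1, so r5c3=1.
Step 5. [r2c8∈{9}] nothing but 9 survives at r2c8. So r2c8=9.
Step 6. [r4c9∈{1,7,8,9}] in col 9, 9 fits only at r4c9 ⇒ r4c9=9.
Step 7. [r4c2∈{6}] r4c2 is down to just 6 ⇒ r4c2=6.
Step 8. [r7c5∈{9}] r7c5 is down to just 9 ⇒ r7c5=9.
Step 9. [r8c4∈{3}] only 3 remains possible at r8c4 ⇒ r8c4=3.
Step 10. [r5c5∈{7}] only 7 remains possible at r5c5 ⇒ r5c5=7.
Step 11. [r3c7∈{3,4,7,8}] in row 3, 7 fits only at r3c7. So r3c7=7.
Step 12. [r1c6∈{1,3,8,9}] in col 6, 1 fits only at r1c6, so r1c6=1.
Step 13. [r5c8∈{6}] r5c8 is down to just 6 ⇒ r5c8=6.
Step 14. [r8c2∈{9}] nothing but 9 survives at r8c2. So r8c2=9.
Step 15. [r6c7∈{8}] nothing but 8 survives at r6c7, so r6c7=8.
Step 16. [r6c3∈{5,7,9}] box 4 places 9 nowhere but r6c3 ⇒ r6c3=9.
Step 17. [r4c6∈{2,3,8}] across row 4, 3 lands solely at r4c6, so r4c6=3.
Step 18. [r4c4∈{2,8}] row 4 places 8 nowhere but r4c4 ⇒ r4c4=8.
Step 19. [r9c6∈{2,5,8}] across row 9, 8 lands solely at r9c6 ⇒ r9c6=8.
Step 20. [r3c6∈{9}] r3c6 has the single candidate 9 ⇒ r3c6=9.
Step 21. [r2c1∈{1,8}] across row 2, 1 lands solely at r2c1, so r2c1=1.
Step 22. [r9c1∈{7}] nothing but 7 survives at r9c1, so r9c1=7.
Step 23. [r9c3∈{3}] nothing but 3 survives at r9c3. So r9c3=3.
Step 24. [r4c1∈{2}] only 2 remains possible at r4c1. So r4c1=2.
Step 25. [r3c1∈{8}] r3c1 has the single candidate 8. So r3c1=8.
Step 26. [r3c5∈{3}] r3c5's peers cover all but 3 ⇒ r3c5=3.
Step 27. [r1c7∈{3,4}] across col 7, 4 lands solely at r1c7. So r1c7=4.
Step 28. [r5c4∈{2,9}] in row 5, 9 fits only at r5c4, so r5c4=9.
Step 29. [r7c9∈{1}] only 1 remains possible at r7c9 ⇒ r7c9=1.
Step 30. [r2c3∈{5}] nothing but 5 survives at r2c3. So r2c3=5.
Step 31. [r9c8∈{5}] only 5 remains possible at r9c8 ⇒ r9c8=5.
Step 32. [r2c4∈{6}] nothing but 6 survives at r2c4 ⇒ r2c4=6.
Step 33. [r7c7∈{6}] nothing but 6 survives at r7c7. So r7c7=6.
Step 34. [r6c6∈{6}] only 6 remains possible at r6c6 ⇒ r6c6=6.
Step 35. [r3c2∈{4}] r3c2 has the single candidate 4, so r3c2=4.
Step 36. [r6c2∈{5}] only 5 remains possible at r6c2 ⇒ r6c2=5.
Step 37. [r9c4∈{2}] r9c4 has the single candidate 2 ⇒ r9c4=2.
Step 38. [r9c2∈{1}] r9c2's peers cover all but 1. So r9c2=1.
Step 39. [r1c4∈{7}] only 7 remains possible at r1c4 ⇒ r1c4=7.
Step 40. [r2c7∈{3}] r2c7 is down to just 3, so r2c7=3.
Step 41. [r8c1∈{6}] r8c1's peers cover all but 6. So r8c1=6.
Step 42. [r1c1∈{9}] only 9 remains possible at r1c1. So r1c1=9.
Step 43. [r1c2∈{3}] r1c2 has the single candidate 3, so r1c2=3.
Step 44. [r5c6∈{2}] nothing but 2 survives at r5c6. So r5c6=2.
Step 45. [r2c9∈{8}] nothing but 8 survives at r2c9. So r2c9=8.
Step 46. [r1c5∈{8}] r1c5 is down to just 8, so r1c5=8.
Step 47. [r8c6∈{5}] r8c6's peers cover all but 5, so r8c6=5.
Step 48. [r4c3∈{7}] r4c3's peers cover all but 7 ⇒ r4c3=7.
Step 49. [r3c3∈{2}] r3c3's peers cover all but 2. So r3c3=2.
Step 50. [r6c8∈{7}] only 7 remains possible at r6c8 ⇒ r6c8=7.
Step 51. [r4c7∈{1}] nothing but 1 survives at r4c7 ⇒ r4c7=1.
Step 52. [r8c9∈{7}] r8c9 has the single candidate 7, so r8c9=7.

Answer: 9 3 6 7 8 1 4 2 5 / 1 7 5 6 2 4 3 9 8 / 8 4 2 5 3 9 7 1 6 / 2 6 7 8 5 3 1 4 9 / 4 8 1 9 7 2 5 6 3 / 3 5 9 1 4 6 8 7 2 / 5 2 8 4 9 7 6 3 1 / 6 9 4 3 1 5 2 8 7 / 7 1 3 2 6 8 9 5 4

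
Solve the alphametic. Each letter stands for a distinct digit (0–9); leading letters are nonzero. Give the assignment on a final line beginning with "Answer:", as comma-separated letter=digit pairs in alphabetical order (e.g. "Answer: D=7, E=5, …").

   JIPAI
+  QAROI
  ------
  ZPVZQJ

Step 1. [Z] Z is the leading digit of a 6-digit sum of two 5-digit numbers; the final carry is exactly 1 ⇒ Z=1.
Step 2. [col 1: I + I ≡ J (mod 10)] column 1 (I + I ≡ J (mod 10), carry-in 0) doesn't pin J yet; pick J=6 and continue ⇒ J=6.
Step 3. [col 1: I + I ≡ J (mod 10)] no forcing yet in column 1 (carry-in 0); I=8 is free and consistent — try it ⇒ I=8.
Step 4. [col 2: A + O ≡ Q (mod 10)] Q=5 is one option consistent with column 2 (A + O ≡ Q (mod 10), carry-in 1) — take it ⇒ Q=5.
Step 5. [col 2: A + O ≡ Q (mod 10)] several values work for A in column 2 (A + O ≡ Q (mod 10), carry-in 1); try A=4, so A=4.
Step 6. [col 2: A + O ≡ Q (mod 10)] column 2: given A=4, Q=5, carry-in 1, and digits 1,4,5,6,8 already taken and all letters distinct, A+O≡Q (mod 10) forces O=0. So O=0.
Step 7. [col 3: P + R ≡ Z (mod 10)] column 3 (P + R ≡ Z (mod 10), carry-in 0) doesn't pin R yet; pick R=9 and continue ⇒ R=9.
Step 8. [col 3: P + R ≡ Z (mod 10)] in column 3 we have P+R≡Z with carry-in 0; given R=9, Z=1 and digits 0,1,4,5,6,8,9 already taken and all letters distinct, that pins P to 2, so P=2.
Step 9. [col 4: I + A ≡ V (mod 10)] column 4: given I=8, A=4, carry-in 1, and digits 0,1,2,4,5,6,8,9 already taken and all letters distinct, I+A≡V (mod 10) forces V=3 ⇒ V=3.

Answer: A=4, I=8, J=6, O=0, P=2, Q=5, R=9, V=3, Z=1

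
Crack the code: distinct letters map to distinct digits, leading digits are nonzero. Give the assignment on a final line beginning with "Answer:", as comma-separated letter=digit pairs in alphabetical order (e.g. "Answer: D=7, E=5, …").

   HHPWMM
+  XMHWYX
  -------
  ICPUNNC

Step 1. [col 1: M + X ≡ C (mod 10)] X=5 is one option consistent with column 1 (M + X ≡ C (mod 10), carry-in 0) — take it. So X=5.
Step 2. [col 1: M + X ≡ C (mod 10)] M=7 is one option consistent with column 1 (M + X ≡ C (mod 10), carry-in 0) — take it ⇒ M=7.
Step 3. [col 1: M + X ≡ C (mod 10)] from column 1 (M=7, X=5, carry-in 0, digits 5,7 already taken and all letters distinct): C must equal 2 ⇒ C=2.
Step 4. [col 2: M + Y ≡ N (mod 10)] no forcing yet in column 2 (carry-in 1); N=8 is free and consistent — try it. So N=8.
Step 5. [I] adding two 6-digit numbers gives at most 6+1 digits, and here it does — I is that final carry and must be 1. So I=1.
Step 6. [col 2: M + Y ≡ N (mod 10)] column 2 reads M+Y+carry(1)=N with M=7, N=8; with digits 1,2,5,7,8 already taken and all letters distinct, the only value for Y is 0, so Y=0.
Step 7. [col 3: W + W ≡ N (mod 10)] several values work for W in column 3 (W + W ≡ N (mod 10), carry-in 0); try W=4 ⇒ W=4.
Step 8. [col 4: P + H ≡ U (mod 10)] column 4: given nothing yet, carry-in 0, and digits 0,1,2,4,5,7,8 already taken and all letters distinct, P+H≡U (mod 10) forces U=9, so U=9.
Step 9. [col 4: P + H ≡ U (mod 10)] H=6 is one option consistent with column 4 (P + H ≡ U (mod 10), carry-in 0) — take it. So H=6.
Step 10. [col 4: P + H ≡ U (mod 10)] column 4: given H=6, U=9, carry-in 0, and digits 0,1,2,4,5,6,7,8,9 already taken and all letters distinct, P+H≡U (mod 10) forces P=3. So P=3.

Answer: C=2, H=6, I=1, M=7, N=8, P=3, U=9, W=4, X=5, Y=0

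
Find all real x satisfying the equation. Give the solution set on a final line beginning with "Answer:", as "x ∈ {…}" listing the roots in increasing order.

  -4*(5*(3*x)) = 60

Step 1. [-4*(5*(3*x)) = 60] -4·(inner) — divide through by -4 ⇒ div: 5*(3*x) = -15.
Step 2. [5*(3*x) = -15] leading coefficient 5: divide by 5, so div: 3*x = -3.
Step 3. [3*x = -3] 3·(inner) — divide through by 3 ⇒ div: x = -1.

Answer: x ∈ {-1}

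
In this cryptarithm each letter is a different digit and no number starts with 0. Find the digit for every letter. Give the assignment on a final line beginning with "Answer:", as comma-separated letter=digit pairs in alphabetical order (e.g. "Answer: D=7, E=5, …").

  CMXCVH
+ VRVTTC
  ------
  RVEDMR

Step 1. [col 1: H + C ≡ R (mod 10)] H=3 is one option consistent with column 1 (H + C ≡ R (mod 10), carry-in 0) — take it ⇒ H=3.
Step 2. [col 1: H + C ≡ R (mod 10)] no forcing yet in column 1 (carry-in 0); R=4 is free and consistent — try it, so R=4.
Step 3. [col 1: H + C ≡ R (mod 10)] in column 1 we have H+C≡R with carry-in 0; given H=3, R=4 and digits 3,4 already taken and all letters distinct, that pins C to 1, so C=1.
Step 4. [col 2: V + T ≡ M (mod 10)] column 2 (V + T ≡ M (mod 10), carry-in 0) doesn't pin M yet; pick M=7 and continue, so M=7.
Step 5. [col 2: V + T ≡ M (mod 10)] V=2 is one option consistent with column 2 (V + T ≡ M (mod 10), carry-in 0) — take it, so V=2.
Step 6. [col 2: V + T ≡ M (mod 10)] in column 2 we have V+T≡M with carry-in 0; given V=2, M=7 and digits 1,2,3,4,7 already taken and all letters distinct, that pins T to 5, so T=5.
Step 7. [col 3: C + T ≡ D (mod 10)] column 3 reads C+T+carry(0)=D with C=1, T=5; with digits 1,2,3,4,5,7 already taken and all letters distinct, the only value for D is 6. So D=6.
Step 8. [col 4: X + V ≡ E (mod 10)] column 4 reads X+V+carry(0)=E with V=2; with digits 1,2,3,4,5,6,7 already taken and all letters distinct, the only value for X is 8, so X=8.
Step 9. [col 4: X + V ≡ E (mod 10)] column 4 reads X+V+carry(0)=E with X=8, V=2; with digits 1,2,3,4,5,6,7,8 already taken and all letters distinct, the only value for E is 0. So E=0.

Answer: C=1, D=6, E=0, H=3, M=7, R=4, T=5, V=2, X=8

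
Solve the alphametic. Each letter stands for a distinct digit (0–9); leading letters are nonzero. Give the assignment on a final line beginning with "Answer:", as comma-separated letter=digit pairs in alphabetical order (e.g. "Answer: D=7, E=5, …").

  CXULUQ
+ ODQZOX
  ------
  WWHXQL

Step 1. [col 1: Q + X ≡ L (mod 10)] L=2 is one option consistent with column 1 (Q + X ≡ L (mod 10), carry-in 0) — take it ⇒ L=2.
Step 2. [col 1: Q + X ≡ L (mod 10)] no forcing yet in column 1 (carry-in 0); X=8 is free and consistent — try it ⇒ X=8.
Step 3. [col 1: Q + X ≡ L (mod 10)] column 1 reads Q+X+carry(0)=L with X=8, L=2; with digits 2,8 already taken and all letters distinct, the only value for Q is 4 ⇒ Q=4.
Step 4. [col 2: U + O ≡ Q (mod 10)] several values work for O in column 2 (U + O ≡ Q (mod 10), carry-in 1); try O=6 ⇒ O=6.
Step 5. [col 2: U + O ≡ Q (mod 10)] column 2 reads U+O+carry(1)=Q with O=6, Q=4; with digits 2,4,6,8 already taken and all letters distinct, the only value for U is 7. So U=7.
Step 6. [col 3: L + Z ≡ X (mod 10)] column 3 reads L+Z+carry(1)=X with L=2, X=8; with digits 2,4,6,7,8 already taken and all letters distinct, the only value for Z is 5 ⇒ Z=5.
Step 7. [col 4: U + Q ≡ H (mod 10)] from column 4 (U=7, Q=4, carry-in 0, digits 2,4,5,6,7,8 already taken and all letters distinct): H must equal 1 ⇒ H=1.
Step 8. [col 5: X + D ≡ W (mod 10)] column 5 reads X+D+carry(1)=W with X=8; with digits 1,2,4,5,6,7,8 already taken and all letters distinct, the only value for W is 9, so W=9.
Step 9. [col 5: X + D ≡ W (mod 10)] column 5: given X=8, W=9, carry-in 1, and digits 1,2,4,5,6,7,8,9 already taken and all letters distinct, X+D≡W (mod 10) forces D=0. So D=0.
Step 10. [col 6: C + O ≡ W (mod 10)] in column 6 we have C+O≡W with carry-in 0; given O=6, W=9 and digits 0,1,2,4,5,6,7,8,9 already taken and all letters distinct, that pins C to 3 ⇒ C=3.

Answer: C=3, D=0, H=1, L=2, O=6, Q=4, U=7, W=9, X=8, Z=5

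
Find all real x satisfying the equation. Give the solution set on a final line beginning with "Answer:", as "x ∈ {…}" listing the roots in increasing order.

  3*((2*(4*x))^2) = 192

Step 1. [3*((2*(4*x))^2) = 192] 3·(inner) — divide through by 3 ⇒ div: (2*(4*x))^2 = 64.
Step 2. [(2*(4*x))^2 = 64] 64 ≥ 0, LHS is (·)² — take ±√. So sqrt: 2*(4*x) = 8 or -8.
Step 3. [2*(4*x) = 8 or -8] LHS = 2·(…); ÷2 both sides, so div: 4*x = 4 or -4.
Step 4. [4*x = 4 or -4] 4·(inner) — divide through by 4 ⇒ div: x = 1 or -1.

Answer: x ∈ {-1, 1}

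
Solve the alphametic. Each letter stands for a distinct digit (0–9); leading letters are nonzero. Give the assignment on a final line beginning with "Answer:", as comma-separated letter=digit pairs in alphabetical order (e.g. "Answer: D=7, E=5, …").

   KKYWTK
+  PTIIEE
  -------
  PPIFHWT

Step 1. [col 1: K + E ≡ T (mod 10)] column 1 (K + E ≡ T (mod 10), carry-in 0) doesn't pin K yet; pick K=9 and continue, so K=9.
Step 2. [P] adding two 6-digit numbers gives at most 6+1 digits, and here it does — P is that final carry and must be 1 ⇒ P=1.
Step 3. [col 1: K + E ≡ T (mod 10)] E=7 is one option consistent with column 1 (K + E ≡ T (mod 10), carry-in 0) — take it ⇒ E=7.
Step 4. [col 1: K + E ≡ T (mod 10)] column 1: given K=9, E=7, carry-in 0, and digits 1,7,9 already taken and all letters distinct, K+E≡T (mod 10) forces T=6 ⇒ T=6.
Step 5. [col 2: T + E ≡ W (mod 10)] column 2 reads T+E+carry(1)=W with T=6, E=7; with digits 1,6,7,9 already taken and all letters distinct, the only value for W is 4, so W=4.
Step 6. [col 3: W + I ≡ H (mod 10)] column 3 (W + I ≡ H (mod 10), carry-in 1) doesn't pin H yet; pick H=0 and continue. So H=0.
Step 7. [col 3: W + I ≡ H (mod 10)] from column 3 (W=4, H=0, carry-in 1, digits 0,1,4,6,7,9 already taken and all letters distinct): I must equal 5 ⇒ I=5.
Step 8. [col 4: Y + I ≡ F (mod 10)] column 4: given I=5, carry-in 1, and digits 0,1,4,5,6,7,9 already taken and all letters distinct, Y+I≡F (mod 10) forces F=8. So F=8.
Step 9. [col 4: Y + I ≡ F (mod 10)] column 4: given I=5, F=8, carry-in 1, and digits 0,1,4,5,6,7,8,9 already taken and all letters distinct, Y+I≡F (mod 10) forces Y=2 ⇒ Y=2.

Answer: E=7, F=8, H=0, I=5, K=9, P=1, T=6, W=4, Y=2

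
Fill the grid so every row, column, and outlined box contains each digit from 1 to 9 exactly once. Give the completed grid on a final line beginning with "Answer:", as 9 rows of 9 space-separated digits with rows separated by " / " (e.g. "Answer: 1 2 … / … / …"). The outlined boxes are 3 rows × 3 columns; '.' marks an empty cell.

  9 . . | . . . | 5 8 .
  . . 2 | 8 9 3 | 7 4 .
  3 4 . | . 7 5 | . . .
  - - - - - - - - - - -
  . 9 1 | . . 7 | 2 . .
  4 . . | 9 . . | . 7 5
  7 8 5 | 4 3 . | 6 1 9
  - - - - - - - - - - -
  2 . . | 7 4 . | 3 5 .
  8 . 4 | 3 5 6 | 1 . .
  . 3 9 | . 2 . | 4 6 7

Step 1. [r4c1∈{6}] r4c1 has the single candidate 6, so r4c1=6.
Step 2. [r9c4∈{1}] only 1 remains possible at r9c4. So r9c4=1.
Step 3. [r3c9∈{1,2,6}] row 3 places 1 nowhere but r3c9 ⇒ r3c9=1.
Step 4. [r5c7∈{8}] r5c7's peers cover all but 8 ⇒ r5c7=8.
Step 5. [r7c2∈{1,6}] r7c2 is the only open cell in row 7 admitting 1. So r7c2=1.
Step 6. [r1c9∈{2,3,6}] in row 1, 3 fits only at r1c9 ⇒ r1c9=3.
Step 7. [r3c8∈{2,9}] in box 3, 2 fits only at r3c8 ⇒ r3c8=2.
Step 8. [r3c4∈{6}] nothing but 6 survives at r3c4 ⇒ r3c4=6.
Step 9. [r1c6∈{1,2,4}] row 1 places 4 nowhere but r1c6. So r1c6=4.
Step 10. [r1c3∈{6,7}] 7 has one home in col 3: r1c3. So r1c3=7.
Step 11. [r2c2∈{5,6}] r2c2 is the only open cell in col 2 admitting 5. So r2c2=5.
Step 12. [r5c6∈{1,2}] in col 6, 1 fits only at r5c6 ⇒ r5c6=1.
Step 13. [r7c6∈{8,9}] r7c6 is the only open cell in row 7 admitting 9 ⇒ r7c6=9.
Step 14. [r2c1∈{1}] r2c1 is down to just 1, so r2c1=1.
Step 15. [r1c2∈{6}] only 6 remains possible at r1c2, so r1c2=6.
Step 16. [r1c5∈{1}] r1c5's peers cover all but 1 ⇒ r1c5=1.
Step 17. [r3c3∈{8}] nothing but 8 survives at r3c3. So r3c3=8.
Step 18. [r6c6∈{2}] r6c6 is down to just 2. So r6c6=2.
Step 19. [r9c1∈{5}] r9c1 has the single candidate 5, so r9c1=5.
Step 20. [r3c7∈{9}] r3c7 has the single candidate 9, so r3c7=9.
Step 21. [r2c9∈{6}] only 6 remains possible at r2c9 ⇒ r2c9=6.
Step 22. [r8c8∈{9}] r8c8 is down to just 9. So r8c8=9.
Step 23. [r5c5∈{6}] r5c5's peers cover all but 6 ⇒ r5c5=6.
Step 24. [r7c9∈{8}] nothing but 8 survives at r7c9, so r7c9=8.
Step 25. [r4c4∈{5}] only 5 remains possible at r4c4 ⇒ r4c4=5.
Step 26. [r5c2∈{2}] r5c2's peers cover all but 2 ⇒ r5c2=2.
Step 27. [r7c3∈{6}] only 6 remains possible at r7c3, so r7c3=6.
Step 28. [r8c2∈{7}] r8c2 has the single candidate 7 ⇒ r8c2=7.
Step 29. [r4c5∈{8}] only 8 remains possible at r4c5. So r4c5=8.
Step 30. [r5c3∈{3}] r5c3 has the single candidate 3. So r5c3=3.
Step 31. [r1c4∈{2}] r1c4 is down to just 2 ⇒ r1c4=2.
Step 32. [r9c6∈{8}] only 8 remains possible at r9c6, so r9c6=8.
Step 33. [r4c9∈{4}] r4c9's peers cover all but 4, so r4c9=4.
Step 34. [r8c9∈{2}] r8c9 has the single candidate 2, so r8c9=2.
Step 35. [r4c8∈{3}] r4c8's peers cover all but 3. So r4c8=3.

Answer: 9 6 7 2 1 4 5 8 3 / 1 5 2 8 9 3 7 4 6 / 3 4 8 6 7 5 9 2 1 / 6 9 1 5 8 7 2 3 4 / 4 2 3 9 6 1 8 7 5 / 7 8 5 4 3 2 6 1 9 / 2 1 6 7 4 9 3 5 8 / 8 7 4 3 5 6 1 9 2 / 5 3 9 1 2 8 4 6 7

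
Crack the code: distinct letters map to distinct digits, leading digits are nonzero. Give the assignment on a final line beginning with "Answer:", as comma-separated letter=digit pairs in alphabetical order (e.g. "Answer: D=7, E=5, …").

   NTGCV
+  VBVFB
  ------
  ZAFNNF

Step 1. [Z] Z is the leading digit of a 6-digit sum of two 5-digit numbers; the final carry is exactly 1, so Z=1.
Step 2. [col 1: V + B ≡ F (mod 10)] no forcing yet in column 1 (carry-in 0); F=9 is free and consistent — try it, so F=9.
Step 3. [col 1: V + B ≡ F (mod 10)] column 1 (V + B ≡ F (mod 10), carry-in 0) doesn't pin B yet; pick B=2 and continue ⇒ B=2.
Step 4. [col 1: V + B ≡ F (mod 10)] column 1 reads V+B+carry(0)=F with B=2, F=9; with digits 1,2,9 already taken and all letters distinct, the only value for V is 7, so V=7.
Step 5. [col 2: C + F ≡ N (mod 10)] column 2 (C + F ≡ N (mod 10), carry-in 0) doesn't pin N yet; pick N=3 and continue ⇒ N=3.
Step 6. [col 2: C + F ≡ N (mod 10)] in column 2 we have C+F≡N with carry-in 0; given F=9, N=3 and digits 1,2,3,7,9 already taken and all letters distinct, that pins C to 4, so C=4.
Step 7. [col 3: G + V ≡ N (mod 10)] column 3: given V=7, N=3, carry-in 1, and digits 1,2,3,4,7,9 already taken and all letters distinct, G+V≡N (mod 10) forces G=5, so G=5.
Step 8. [col 4: T + B ≡ F (mod 10)] column 4 reads T+B+carry(1)=F with B=2, F=9; with digits 1,2,3,4,5,7,9 already taken and all letters distinct, the only value for T is 6, so T=6.
Step 9. [col 5: N + V ≡ A (mod 10)] from column 5 (N=3, V=7, carry-in 0, digits 1,2,3,4,5,6,7,9 already taken and all letters distinct): A must equal 0, so A=0.

Answer: A=0, B=2, C=4, F=9, G=5, N=3, T=6, V=7, Z=1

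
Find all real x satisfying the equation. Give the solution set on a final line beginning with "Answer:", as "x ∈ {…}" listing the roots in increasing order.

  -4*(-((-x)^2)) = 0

Step 1. [-4*(-((-x)^2)) = 0] leading coefficient -4: divide by -4. So div: -((-x)^2) = 0.
Step 2. [-((-x)^2) = 0] flip signs both sides ⇒ neg: (-x)^2 = 0.
Step 3. [(-x)^2 = 0] LHS squared, RHS 0 ≥ 0: apply √ (±). So sqrt: -x = 0.
Step 4. [-x = 0] leading − — multiply by −1, so neg: x = 0.

Answer: x ∈ {0}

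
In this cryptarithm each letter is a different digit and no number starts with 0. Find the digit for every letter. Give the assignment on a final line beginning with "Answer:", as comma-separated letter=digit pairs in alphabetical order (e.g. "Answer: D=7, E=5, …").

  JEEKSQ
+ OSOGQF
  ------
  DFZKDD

Step 1. [col 1: Q + F ≡ D (mod 10)] Q=8 is one option consistent with column 1 (Q + F ≡ D (mod 10), carry-in 0) — take it, so Q=8.
Step 2. [col 1: Q + F ≡ D (mod 10)] D=5 is one option consistent with column 1 (Q + F ≡ D (mod 10), carry-in 0) — take it. So D=5.
Step 3. [col 1: Q + F ≡ D (mod 10)] from column 1 (Q=8, D=5, carry-in 0, digits 5,8 already taken and all letters distinct): F must equal 7. So F=7.
Step 4. [col 2: S + Q ≡ D (mod 10)] column 2 reads S+Q+carry(1)=D with Q=8, D=5; with digits 5,7,8 already taken and all letters distinct, the only value for S is 6 ⇒ S=6.
Step 5. [col 3: K + G ≡ K (mod 10)] from column 3 (nothing yet, carry-in 1, digits 5,6,7,8 already taken and all letters distinct): G must equal 9, so G=9.
Step 6. [col 3: K + G ≡ K (mod 10)] several values work for K in column 3 (K + G ≡ K (mod 10), carry-in 1); try K=0. So K=0.
Step 7. [col 4: E + O ≡ Z (mod 10)] from column 4 (nothing yet, carry-in 1, digits 0,5,6,7,8,9 already taken and all letters distinct): Z must equal 4 ⇒ Z=4.
Step 8. [col 4: E + O ≡ Z (mod 10)] column 4 (E + O ≡ Z (mod 10), carry-in 1) doesn't pin E yet; pick E=1 and continue. So E=1.
Step 9. [col 4: E + O ≡ Z (mod 10)] column 4 reads E+O+carry(1)=Z with E=1, Z=4; with digits 0,1,4,5,6,7,8,9 already taken and all letters distinct, the only value for O is 2. So O=2.
Step 10. [col 6: J + O ≡ D (mod 10)] column 6 reads J+O+carry(0)=D with O=2, D=5; with digits 0,1,2,4,5,6,7,8,9 already taken and all letters distinct, the only value for J is 3 ⇒ J=3.

Answer: D=5, E=1, F=7, G=9, J=3, K=0, O=2, Q=8, S=6, Z=4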